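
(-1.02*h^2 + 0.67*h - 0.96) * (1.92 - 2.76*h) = 2.8152*h^3 - 3.8076*h^2 + 3.936*h - 1.8432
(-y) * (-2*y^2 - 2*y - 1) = 2*y^3 + 2*y^2 + y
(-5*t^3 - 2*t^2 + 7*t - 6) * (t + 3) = -5*t^4 - 17*t^3 + t^2 + 15*t - 18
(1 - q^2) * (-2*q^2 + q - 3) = 2*q^4 - q^3 + q^2 + q - 3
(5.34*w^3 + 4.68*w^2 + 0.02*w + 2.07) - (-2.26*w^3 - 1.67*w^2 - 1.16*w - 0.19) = 7.6*w^3 + 6.35*w^2 + 1.18*w + 2.26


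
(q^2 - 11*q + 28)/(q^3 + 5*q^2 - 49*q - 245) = (q - 4)/(q^2 + 12*q + 35)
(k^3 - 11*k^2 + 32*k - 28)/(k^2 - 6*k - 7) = (k^2 - 4*k + 4)/(k + 1)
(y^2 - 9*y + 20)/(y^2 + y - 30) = (y - 4)/(y + 6)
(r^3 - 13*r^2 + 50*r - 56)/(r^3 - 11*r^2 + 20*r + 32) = (r^2 - 9*r + 14)/(r^2 - 7*r - 8)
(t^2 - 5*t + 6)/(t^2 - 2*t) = (t - 3)/t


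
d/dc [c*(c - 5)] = 2*c - 5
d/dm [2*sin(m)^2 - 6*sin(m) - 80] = 2*(2*sin(m) - 3)*cos(m)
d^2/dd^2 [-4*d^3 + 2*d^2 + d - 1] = 4 - 24*d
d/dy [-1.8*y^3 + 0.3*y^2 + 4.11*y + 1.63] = -5.4*y^2 + 0.6*y + 4.11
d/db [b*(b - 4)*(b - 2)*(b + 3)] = 4*b^3 - 9*b^2 - 20*b + 24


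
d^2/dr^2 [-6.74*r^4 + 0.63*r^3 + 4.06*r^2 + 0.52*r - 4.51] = -80.88*r^2 + 3.78*r + 8.12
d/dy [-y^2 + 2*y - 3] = 2 - 2*y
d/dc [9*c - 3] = 9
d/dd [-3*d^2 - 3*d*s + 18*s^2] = -6*d - 3*s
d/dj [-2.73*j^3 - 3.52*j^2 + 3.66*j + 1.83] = -8.19*j^2 - 7.04*j + 3.66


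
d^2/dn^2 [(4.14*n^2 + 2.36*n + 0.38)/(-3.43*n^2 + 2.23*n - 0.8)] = (-118.86322*n^3 + 41.336988*n^2 + 56.294532*n - 15.413644)/(40.353607*n^6 - 78.707181*n^5 + 79.406901*n^4 - 47.804287*n^3 + 18.52056*n^2 - 4.2816*n + 0.512)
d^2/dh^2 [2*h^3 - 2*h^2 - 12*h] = 12*h - 4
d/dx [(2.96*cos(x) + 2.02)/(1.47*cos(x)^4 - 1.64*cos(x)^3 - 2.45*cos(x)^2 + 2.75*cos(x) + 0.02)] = (13.0536*cos(x)^4 + 2.1688*cos(x)^3 - 17.1904*cos(x)^2 - 9.898*cos(x) + 5.4958)*sin(x)/(2.1609*cos(x)^8 - 4.8216*cos(x)^7 - 4.5134*cos(x)^6 + 16.121*cos(x)^5 - 2.9587*cos(x)^4 - 13.5406*cos(x)^3 + 7.4645*cos(x)^2 + 0.11*cos(x) + 0.0004)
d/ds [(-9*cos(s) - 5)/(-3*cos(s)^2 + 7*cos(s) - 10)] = (27*cos(s)^2 + 30*cos(s) - 125)*sin(s)/(3*sin(s)^2 + 7*cos(s) - 13)^2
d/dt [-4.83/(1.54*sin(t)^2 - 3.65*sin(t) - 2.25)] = (14.8764*sin(t) - 17.6295)*cos(t)/(-1.54*sin(t)^2 + 3.65*sin(t) + 2.25)^2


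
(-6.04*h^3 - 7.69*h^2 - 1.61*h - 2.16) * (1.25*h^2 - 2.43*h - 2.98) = -7.55*h^5 + 5.0647*h^4 + 34.6734*h^3 + 24.1285*h^2 + 10.0466*h + 6.4368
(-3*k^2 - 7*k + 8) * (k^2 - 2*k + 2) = -3*k^4 - k^3 + 16*k^2 - 30*k + 16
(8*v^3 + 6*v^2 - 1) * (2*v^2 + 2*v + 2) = 16*v^5 + 28*v^4 + 28*v^3 + 10*v^2 - 2*v - 2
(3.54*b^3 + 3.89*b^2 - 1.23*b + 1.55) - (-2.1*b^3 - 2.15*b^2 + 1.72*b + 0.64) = 5.64*b^3 + 6.04*b^2 - 2.95*b + 0.91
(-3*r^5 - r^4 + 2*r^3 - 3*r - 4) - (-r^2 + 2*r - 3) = -3*r^5 - r^4 + 2*r^3 + r^2 - 5*r - 1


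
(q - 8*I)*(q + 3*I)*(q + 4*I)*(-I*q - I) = -I*q^4 - q^3 - I*q^3 - q^2 - 44*I*q^2 + 96*q - 44*I*q + 96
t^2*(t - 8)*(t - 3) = t^4 - 11*t^3 + 24*t^2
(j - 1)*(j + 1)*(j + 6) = j^3 + 6*j^2 - j - 6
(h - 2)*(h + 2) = h^2 - 4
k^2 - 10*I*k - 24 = (k - 6*I)*(k - 4*I)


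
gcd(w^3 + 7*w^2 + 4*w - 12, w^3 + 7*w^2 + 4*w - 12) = w^3 + 7*w^2 + 4*w - 12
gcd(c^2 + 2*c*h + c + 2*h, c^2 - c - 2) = c + 1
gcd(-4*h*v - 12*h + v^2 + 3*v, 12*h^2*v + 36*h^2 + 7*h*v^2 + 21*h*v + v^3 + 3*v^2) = v + 3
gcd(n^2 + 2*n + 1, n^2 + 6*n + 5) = n + 1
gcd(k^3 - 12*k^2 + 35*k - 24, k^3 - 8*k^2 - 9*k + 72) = k^2 - 11*k + 24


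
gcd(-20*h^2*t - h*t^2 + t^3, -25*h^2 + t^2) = -5*h + t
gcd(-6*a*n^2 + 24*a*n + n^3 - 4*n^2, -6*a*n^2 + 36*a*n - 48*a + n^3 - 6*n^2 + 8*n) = 6*a*n - 24*a - n^2 + 4*n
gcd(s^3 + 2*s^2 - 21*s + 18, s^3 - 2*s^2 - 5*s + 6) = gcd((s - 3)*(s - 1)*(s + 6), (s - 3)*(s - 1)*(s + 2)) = s^2 - 4*s + 3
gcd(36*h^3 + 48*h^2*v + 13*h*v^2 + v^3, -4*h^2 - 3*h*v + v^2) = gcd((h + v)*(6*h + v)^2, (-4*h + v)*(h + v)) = h + v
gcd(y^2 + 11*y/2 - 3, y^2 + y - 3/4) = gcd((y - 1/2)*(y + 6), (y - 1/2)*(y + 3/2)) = y - 1/2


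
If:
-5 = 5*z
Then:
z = -1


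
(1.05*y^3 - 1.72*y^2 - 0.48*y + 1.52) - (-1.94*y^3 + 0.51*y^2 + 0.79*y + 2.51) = 2.99*y^3 - 2.23*y^2 - 1.27*y - 0.99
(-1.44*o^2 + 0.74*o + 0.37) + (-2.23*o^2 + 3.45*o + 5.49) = -3.67*o^2 + 4.19*o + 5.86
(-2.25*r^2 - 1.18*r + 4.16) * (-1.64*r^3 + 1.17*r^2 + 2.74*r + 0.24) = 3.69*r^5 - 0.6973*r^4 - 14.368*r^3 + 1.094*r^2 + 11.1152*r + 0.9984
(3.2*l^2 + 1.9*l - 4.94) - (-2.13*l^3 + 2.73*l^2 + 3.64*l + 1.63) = 2.13*l^3 + 0.47*l^2 - 1.74*l - 6.57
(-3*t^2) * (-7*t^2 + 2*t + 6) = 21*t^4 - 6*t^3 - 18*t^2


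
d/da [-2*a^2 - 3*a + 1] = -4*a - 3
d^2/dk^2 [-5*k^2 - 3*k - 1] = -10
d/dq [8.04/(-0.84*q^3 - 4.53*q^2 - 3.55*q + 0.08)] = (20.2608*q^2 + 72.8424*q + 28.542)/(0.84*q^3 + 4.53*q^2 + 3.55*q - 0.08)^2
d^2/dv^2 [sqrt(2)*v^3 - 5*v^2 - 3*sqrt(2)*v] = 6*sqrt(2)*v - 10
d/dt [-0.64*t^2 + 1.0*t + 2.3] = 1.0 - 1.28*t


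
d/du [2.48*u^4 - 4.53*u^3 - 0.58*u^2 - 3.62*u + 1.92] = 9.92*u^3 - 13.59*u^2 - 1.16*u - 3.62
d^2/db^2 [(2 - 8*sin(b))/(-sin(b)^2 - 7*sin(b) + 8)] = 2*(-4*sin(b)^4 + 28*sin(b)^3 - 135*sin(b)^2 - 284*sin(b) - 334)/((sin(b) - 1)^2*(sin(b) + 8)^3)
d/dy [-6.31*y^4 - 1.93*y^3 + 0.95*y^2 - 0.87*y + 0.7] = -25.24*y^3 - 5.79*y^2 + 1.9*y - 0.87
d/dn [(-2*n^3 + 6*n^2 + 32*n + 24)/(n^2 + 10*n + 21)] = 2*(-n^4 - 20*n^3 - 49*n^2 + 102*n + 216)/(n^4 + 20*n^3 + 142*n^2 + 420*n + 441)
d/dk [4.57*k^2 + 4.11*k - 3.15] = 9.14*k + 4.11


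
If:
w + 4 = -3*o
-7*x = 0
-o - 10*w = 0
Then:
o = -40/29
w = 4/29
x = 0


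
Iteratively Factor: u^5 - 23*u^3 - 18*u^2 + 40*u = (u)*(u^4 - 23*u^2 - 18*u + 40) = u*(u + 2)*(u^3 - 2*u^2 - 19*u + 20) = u*(u - 5)*(u + 2)*(u^2 + 3*u - 4) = u*(u - 5)*(u + 2)*(u + 4)*(u - 1)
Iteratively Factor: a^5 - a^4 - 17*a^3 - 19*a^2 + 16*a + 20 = (a + 2)*(a^4 - 3*a^3 - 11*a^2 + 3*a + 10) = (a - 5)*(a + 2)*(a^3 + 2*a^2 - a - 2) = (a - 5)*(a - 1)*(a + 2)*(a^2 + 3*a + 2) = (a - 5)*(a - 1)*(a + 1)*(a + 2)*(a + 2)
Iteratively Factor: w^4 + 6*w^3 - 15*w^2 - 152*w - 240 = (w + 4)*(w^3 + 2*w^2 - 23*w - 60) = (w - 5)*(w + 4)*(w^2 + 7*w + 12) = (w - 5)*(w + 4)^2*(w + 3)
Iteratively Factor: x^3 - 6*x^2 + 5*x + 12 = (x + 1)*(x^2 - 7*x + 12) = (x - 4)*(x + 1)*(x - 3)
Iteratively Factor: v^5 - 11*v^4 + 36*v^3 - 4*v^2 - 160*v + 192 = (v - 4)*(v^4 - 7*v^3 + 8*v^2 + 28*v - 48) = (v - 4)*(v + 2)*(v^3 - 9*v^2 + 26*v - 24) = (v - 4)*(v - 3)*(v + 2)*(v^2 - 6*v + 8) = (v - 4)^2*(v - 3)*(v + 2)*(v - 2)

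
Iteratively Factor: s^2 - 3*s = (s)*(s - 3)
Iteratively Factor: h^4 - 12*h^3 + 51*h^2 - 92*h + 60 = (h - 2)*(h^3 - 10*h^2 + 31*h - 30) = (h - 2)^2*(h^2 - 8*h + 15) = (h - 3)*(h - 2)^2*(h - 5)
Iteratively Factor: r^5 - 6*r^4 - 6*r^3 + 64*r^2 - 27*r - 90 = (r + 3)*(r^4 - 9*r^3 + 21*r^2 + r - 30) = (r - 5)*(r + 3)*(r^3 - 4*r^2 + r + 6) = (r - 5)*(r + 1)*(r + 3)*(r^2 - 5*r + 6) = (r - 5)*(r - 2)*(r + 1)*(r + 3)*(r - 3)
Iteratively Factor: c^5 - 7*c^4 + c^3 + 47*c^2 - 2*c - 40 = (c + 2)*(c^4 - 9*c^3 + 19*c^2 + 9*c - 20) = (c - 4)*(c + 2)*(c^3 - 5*c^2 - c + 5) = (c - 5)*(c - 4)*(c + 2)*(c^2 - 1) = (c - 5)*(c - 4)*(c - 1)*(c + 2)*(c + 1)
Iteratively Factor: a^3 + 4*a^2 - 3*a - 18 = (a + 3)*(a^2 + a - 6) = (a - 2)*(a + 3)*(a + 3)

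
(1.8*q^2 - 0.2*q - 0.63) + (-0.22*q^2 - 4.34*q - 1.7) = 1.58*q^2 - 4.54*q - 2.33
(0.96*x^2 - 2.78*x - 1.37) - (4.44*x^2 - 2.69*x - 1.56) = -3.48*x^2 - 0.0899999999999999*x + 0.19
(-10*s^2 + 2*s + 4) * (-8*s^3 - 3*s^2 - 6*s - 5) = 80*s^5 + 14*s^4 + 22*s^3 + 26*s^2 - 34*s - 20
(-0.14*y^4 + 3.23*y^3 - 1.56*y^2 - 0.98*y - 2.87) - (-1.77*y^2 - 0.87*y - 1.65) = -0.14*y^4 + 3.23*y^3 + 0.21*y^2 - 0.11*y - 1.22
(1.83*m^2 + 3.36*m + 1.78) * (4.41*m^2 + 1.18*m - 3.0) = 8.0703*m^4 + 16.977*m^3 + 6.3246*m^2 - 7.9796*m - 5.34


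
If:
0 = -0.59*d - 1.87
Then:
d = -3.17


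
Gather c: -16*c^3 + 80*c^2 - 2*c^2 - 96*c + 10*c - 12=-16*c^3 + 78*c^2 - 86*c - 12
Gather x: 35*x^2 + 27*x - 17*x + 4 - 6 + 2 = 35*x^2 + 10*x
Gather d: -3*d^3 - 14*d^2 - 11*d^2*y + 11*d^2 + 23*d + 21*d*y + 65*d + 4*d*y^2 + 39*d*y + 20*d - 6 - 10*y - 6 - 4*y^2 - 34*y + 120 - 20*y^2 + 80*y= -3*d^3 + d^2*(-11*y - 3) + d*(4*y^2 + 60*y + 108) - 24*y^2 + 36*y + 108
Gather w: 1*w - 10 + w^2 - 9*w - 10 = w^2 - 8*w - 20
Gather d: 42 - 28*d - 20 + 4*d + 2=24 - 24*d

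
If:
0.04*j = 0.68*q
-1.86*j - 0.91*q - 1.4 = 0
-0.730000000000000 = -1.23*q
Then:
No Solution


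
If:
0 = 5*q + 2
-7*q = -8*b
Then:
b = -7/20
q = -2/5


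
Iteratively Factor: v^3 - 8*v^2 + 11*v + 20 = (v - 5)*(v^2 - 3*v - 4) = (v - 5)*(v - 4)*(v + 1)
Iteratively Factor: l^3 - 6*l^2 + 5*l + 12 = (l - 3)*(l^2 - 3*l - 4) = (l - 3)*(l + 1)*(l - 4)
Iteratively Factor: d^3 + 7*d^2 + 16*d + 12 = (d + 3)*(d^2 + 4*d + 4) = (d + 2)*(d + 3)*(d + 2)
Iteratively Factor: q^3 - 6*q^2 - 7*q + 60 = (q - 4)*(q^2 - 2*q - 15) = (q - 5)*(q - 4)*(q + 3)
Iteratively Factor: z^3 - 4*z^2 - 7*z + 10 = (z + 2)*(z^2 - 6*z + 5) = (z - 5)*(z + 2)*(z - 1)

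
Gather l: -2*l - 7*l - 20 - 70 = -9*l - 90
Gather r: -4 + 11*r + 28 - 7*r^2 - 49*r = -7*r^2 - 38*r + 24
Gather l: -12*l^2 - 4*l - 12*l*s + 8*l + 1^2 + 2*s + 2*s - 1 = -12*l^2 + l*(4 - 12*s) + 4*s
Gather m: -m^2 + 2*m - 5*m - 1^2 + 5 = -m^2 - 3*m + 4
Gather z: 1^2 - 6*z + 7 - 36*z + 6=14 - 42*z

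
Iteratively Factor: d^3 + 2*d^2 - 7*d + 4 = (d + 4)*(d^2 - 2*d + 1) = (d - 1)*(d + 4)*(d - 1)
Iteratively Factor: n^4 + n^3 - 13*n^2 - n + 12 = (n + 4)*(n^3 - 3*n^2 - n + 3) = (n + 1)*(n + 4)*(n^2 - 4*n + 3) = (n - 1)*(n + 1)*(n + 4)*(n - 3)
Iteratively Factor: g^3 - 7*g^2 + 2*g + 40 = (g - 5)*(g^2 - 2*g - 8) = (g - 5)*(g - 4)*(g + 2)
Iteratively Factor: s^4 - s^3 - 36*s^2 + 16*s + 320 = (s + 4)*(s^3 - 5*s^2 - 16*s + 80) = (s + 4)^2*(s^2 - 9*s + 20) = (s - 4)*(s + 4)^2*(s - 5)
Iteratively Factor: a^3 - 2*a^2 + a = (a - 1)*(a^2 - a) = (a - 1)^2*(a)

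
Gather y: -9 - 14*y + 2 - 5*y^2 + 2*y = -5*y^2 - 12*y - 7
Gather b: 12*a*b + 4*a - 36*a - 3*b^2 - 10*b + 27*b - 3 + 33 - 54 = -32*a - 3*b^2 + b*(12*a + 17) - 24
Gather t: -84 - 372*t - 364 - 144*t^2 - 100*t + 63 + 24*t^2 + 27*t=-120*t^2 - 445*t - 385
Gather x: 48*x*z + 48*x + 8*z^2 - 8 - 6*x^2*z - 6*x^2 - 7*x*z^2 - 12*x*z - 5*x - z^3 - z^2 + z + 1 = x^2*(-6*z - 6) + x*(-7*z^2 + 36*z + 43) - z^3 + 7*z^2 + z - 7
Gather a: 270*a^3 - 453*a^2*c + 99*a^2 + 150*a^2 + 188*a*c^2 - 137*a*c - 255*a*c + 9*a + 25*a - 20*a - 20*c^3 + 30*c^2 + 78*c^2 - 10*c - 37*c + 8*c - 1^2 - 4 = 270*a^3 + a^2*(249 - 453*c) + a*(188*c^2 - 392*c + 14) - 20*c^3 + 108*c^2 - 39*c - 5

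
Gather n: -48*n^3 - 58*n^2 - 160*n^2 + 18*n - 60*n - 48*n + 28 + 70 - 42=-48*n^3 - 218*n^2 - 90*n + 56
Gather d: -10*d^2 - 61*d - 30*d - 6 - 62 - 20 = -10*d^2 - 91*d - 88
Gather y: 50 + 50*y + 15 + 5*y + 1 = 55*y + 66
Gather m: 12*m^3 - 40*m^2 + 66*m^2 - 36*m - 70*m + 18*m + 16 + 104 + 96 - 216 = 12*m^3 + 26*m^2 - 88*m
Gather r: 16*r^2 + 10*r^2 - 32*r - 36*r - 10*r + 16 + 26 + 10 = 26*r^2 - 78*r + 52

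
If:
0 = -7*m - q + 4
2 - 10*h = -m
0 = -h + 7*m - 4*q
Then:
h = 86/349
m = 162/349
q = 262/349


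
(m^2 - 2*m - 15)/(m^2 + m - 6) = (m - 5)/(m - 2)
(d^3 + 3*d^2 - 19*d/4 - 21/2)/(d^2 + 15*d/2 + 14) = (d^2 - d/2 - 3)/(d + 4)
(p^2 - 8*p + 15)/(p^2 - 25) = (p - 3)/(p + 5)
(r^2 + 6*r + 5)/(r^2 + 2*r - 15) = (r + 1)/(r - 3)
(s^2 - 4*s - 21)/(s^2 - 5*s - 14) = (s + 3)/(s + 2)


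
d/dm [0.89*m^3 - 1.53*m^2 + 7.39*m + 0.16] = 2.67*m^2 - 3.06*m + 7.39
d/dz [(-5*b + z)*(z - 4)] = -5*b + 2*z - 4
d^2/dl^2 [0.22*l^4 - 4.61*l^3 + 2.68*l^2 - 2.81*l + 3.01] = 2.64*l^2 - 27.66*l + 5.36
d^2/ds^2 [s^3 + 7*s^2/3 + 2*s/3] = 6*s + 14/3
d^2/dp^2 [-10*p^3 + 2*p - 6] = -60*p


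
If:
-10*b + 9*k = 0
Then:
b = 9*k/10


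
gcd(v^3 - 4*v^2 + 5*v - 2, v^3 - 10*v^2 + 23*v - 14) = v^2 - 3*v + 2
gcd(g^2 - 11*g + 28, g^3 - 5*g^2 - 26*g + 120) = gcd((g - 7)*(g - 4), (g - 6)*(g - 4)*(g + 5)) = g - 4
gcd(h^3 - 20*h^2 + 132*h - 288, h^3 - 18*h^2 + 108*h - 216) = h^2 - 12*h + 36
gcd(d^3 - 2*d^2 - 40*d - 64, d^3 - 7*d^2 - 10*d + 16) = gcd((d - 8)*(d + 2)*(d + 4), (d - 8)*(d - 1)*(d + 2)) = d^2 - 6*d - 16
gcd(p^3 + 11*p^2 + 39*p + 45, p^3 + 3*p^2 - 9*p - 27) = p^2 + 6*p + 9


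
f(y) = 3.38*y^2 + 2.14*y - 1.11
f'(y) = 6.76*y + 2.14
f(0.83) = 2.99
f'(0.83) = 7.75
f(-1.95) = 7.57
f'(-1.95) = -11.04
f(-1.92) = 7.24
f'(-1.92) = -10.84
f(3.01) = 35.95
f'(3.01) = 22.49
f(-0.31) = -1.45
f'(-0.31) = 0.04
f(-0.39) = -1.43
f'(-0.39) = -0.50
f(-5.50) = 89.36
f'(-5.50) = -35.04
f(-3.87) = 41.23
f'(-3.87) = -24.02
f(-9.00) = 253.41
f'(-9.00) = -58.70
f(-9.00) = 253.41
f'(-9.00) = -58.70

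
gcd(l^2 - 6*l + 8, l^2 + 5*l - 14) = l - 2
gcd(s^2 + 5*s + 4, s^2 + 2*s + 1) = s + 1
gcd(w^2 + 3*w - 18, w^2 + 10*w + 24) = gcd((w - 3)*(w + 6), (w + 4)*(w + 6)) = w + 6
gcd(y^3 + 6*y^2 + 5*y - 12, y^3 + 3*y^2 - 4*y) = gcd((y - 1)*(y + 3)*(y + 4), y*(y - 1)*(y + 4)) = y^2 + 3*y - 4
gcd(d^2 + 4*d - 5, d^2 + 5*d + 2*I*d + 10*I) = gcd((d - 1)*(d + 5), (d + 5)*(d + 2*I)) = d + 5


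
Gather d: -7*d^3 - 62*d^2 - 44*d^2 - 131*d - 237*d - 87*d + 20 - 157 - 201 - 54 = -7*d^3 - 106*d^2 - 455*d - 392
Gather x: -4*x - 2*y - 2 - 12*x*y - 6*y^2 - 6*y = x*(-12*y - 4) - 6*y^2 - 8*y - 2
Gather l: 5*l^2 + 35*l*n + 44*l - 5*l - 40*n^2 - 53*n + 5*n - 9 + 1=5*l^2 + l*(35*n + 39) - 40*n^2 - 48*n - 8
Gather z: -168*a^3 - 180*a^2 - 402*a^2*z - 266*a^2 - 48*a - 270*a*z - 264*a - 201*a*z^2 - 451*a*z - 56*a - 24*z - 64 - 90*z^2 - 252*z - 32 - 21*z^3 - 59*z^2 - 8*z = -168*a^3 - 446*a^2 - 368*a - 21*z^3 + z^2*(-201*a - 149) + z*(-402*a^2 - 721*a - 284) - 96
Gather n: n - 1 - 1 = n - 2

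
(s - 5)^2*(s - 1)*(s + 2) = s^4 - 9*s^3 + 13*s^2 + 45*s - 50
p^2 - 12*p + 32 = (p - 8)*(p - 4)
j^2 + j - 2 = (j - 1)*(j + 2)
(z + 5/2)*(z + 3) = z^2 + 11*z/2 + 15/2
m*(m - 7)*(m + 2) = m^3 - 5*m^2 - 14*m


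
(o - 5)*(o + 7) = o^2 + 2*o - 35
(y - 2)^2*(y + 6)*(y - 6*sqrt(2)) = y^4 - 6*sqrt(2)*y^3 + 2*y^3 - 20*y^2 - 12*sqrt(2)*y^2 + 24*y + 120*sqrt(2)*y - 144*sqrt(2)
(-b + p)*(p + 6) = -b*p - 6*b + p^2 + 6*p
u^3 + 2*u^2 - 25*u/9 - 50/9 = (u - 5/3)*(u + 5/3)*(u + 2)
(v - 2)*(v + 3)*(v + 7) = v^3 + 8*v^2 + v - 42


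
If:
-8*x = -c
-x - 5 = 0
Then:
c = -40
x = -5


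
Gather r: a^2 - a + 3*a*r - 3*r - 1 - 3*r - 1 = a^2 - a + r*(3*a - 6) - 2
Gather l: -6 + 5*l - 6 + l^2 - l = l^2 + 4*l - 12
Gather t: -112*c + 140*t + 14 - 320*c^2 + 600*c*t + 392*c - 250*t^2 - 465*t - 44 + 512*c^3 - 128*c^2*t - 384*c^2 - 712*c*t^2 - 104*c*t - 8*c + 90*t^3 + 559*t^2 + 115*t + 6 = 512*c^3 - 704*c^2 + 272*c + 90*t^3 + t^2*(309 - 712*c) + t*(-128*c^2 + 496*c - 210) - 24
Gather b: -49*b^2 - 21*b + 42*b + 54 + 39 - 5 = -49*b^2 + 21*b + 88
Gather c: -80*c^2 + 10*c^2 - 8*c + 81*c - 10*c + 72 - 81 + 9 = -70*c^2 + 63*c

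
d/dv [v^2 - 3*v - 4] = 2*v - 3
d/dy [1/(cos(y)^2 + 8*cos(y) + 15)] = 2*(cos(y) + 4)*sin(y)/(cos(y)^2 + 8*cos(y) + 15)^2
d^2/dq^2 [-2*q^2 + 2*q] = -4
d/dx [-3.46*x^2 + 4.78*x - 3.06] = 4.78 - 6.92*x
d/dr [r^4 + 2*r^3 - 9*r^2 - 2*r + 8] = 4*r^3 + 6*r^2 - 18*r - 2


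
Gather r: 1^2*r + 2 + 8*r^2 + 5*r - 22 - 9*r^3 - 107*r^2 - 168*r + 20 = -9*r^3 - 99*r^2 - 162*r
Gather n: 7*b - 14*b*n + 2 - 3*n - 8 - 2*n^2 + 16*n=7*b - 2*n^2 + n*(13 - 14*b) - 6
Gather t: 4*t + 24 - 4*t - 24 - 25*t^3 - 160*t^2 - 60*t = -25*t^3 - 160*t^2 - 60*t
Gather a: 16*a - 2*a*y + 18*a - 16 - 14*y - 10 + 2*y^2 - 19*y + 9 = a*(34 - 2*y) + 2*y^2 - 33*y - 17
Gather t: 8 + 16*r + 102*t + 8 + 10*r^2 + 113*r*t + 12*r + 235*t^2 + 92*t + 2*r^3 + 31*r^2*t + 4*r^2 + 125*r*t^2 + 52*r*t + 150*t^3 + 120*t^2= 2*r^3 + 14*r^2 + 28*r + 150*t^3 + t^2*(125*r + 355) + t*(31*r^2 + 165*r + 194) + 16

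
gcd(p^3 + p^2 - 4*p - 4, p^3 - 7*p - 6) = p^2 + 3*p + 2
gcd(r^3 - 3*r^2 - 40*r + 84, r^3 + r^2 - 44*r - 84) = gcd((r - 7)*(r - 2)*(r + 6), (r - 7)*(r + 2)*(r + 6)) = r^2 - r - 42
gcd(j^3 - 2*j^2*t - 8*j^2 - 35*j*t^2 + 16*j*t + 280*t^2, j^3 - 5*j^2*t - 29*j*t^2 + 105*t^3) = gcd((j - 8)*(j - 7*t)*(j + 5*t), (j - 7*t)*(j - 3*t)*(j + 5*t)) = -j^2 + 2*j*t + 35*t^2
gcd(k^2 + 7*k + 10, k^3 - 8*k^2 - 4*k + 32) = k + 2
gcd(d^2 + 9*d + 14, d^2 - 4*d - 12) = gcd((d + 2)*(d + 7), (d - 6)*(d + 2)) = d + 2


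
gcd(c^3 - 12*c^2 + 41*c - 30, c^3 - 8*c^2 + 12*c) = c - 6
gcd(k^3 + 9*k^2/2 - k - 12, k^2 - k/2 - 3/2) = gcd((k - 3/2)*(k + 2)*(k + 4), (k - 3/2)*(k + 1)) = k - 3/2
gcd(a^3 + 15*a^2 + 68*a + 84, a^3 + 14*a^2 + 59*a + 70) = a^2 + 9*a + 14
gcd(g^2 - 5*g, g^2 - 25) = g - 5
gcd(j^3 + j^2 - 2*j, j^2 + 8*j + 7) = 1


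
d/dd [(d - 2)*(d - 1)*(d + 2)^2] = 4*d^3 + 3*d^2 - 12*d - 4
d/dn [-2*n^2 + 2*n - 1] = 2 - 4*n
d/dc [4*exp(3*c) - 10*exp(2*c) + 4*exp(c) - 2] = (12*exp(2*c) - 20*exp(c) + 4)*exp(c)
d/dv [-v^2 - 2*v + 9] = -2*v - 2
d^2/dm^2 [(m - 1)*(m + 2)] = 2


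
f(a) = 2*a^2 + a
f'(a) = 4*a + 1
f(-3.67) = 23.27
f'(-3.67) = -13.68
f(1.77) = 8.04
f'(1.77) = 8.08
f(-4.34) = 33.33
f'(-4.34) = -16.36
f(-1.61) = 3.57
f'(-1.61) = -5.44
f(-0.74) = 0.36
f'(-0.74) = -1.96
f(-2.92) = 14.13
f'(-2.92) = -10.68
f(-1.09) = 1.29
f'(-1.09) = -3.36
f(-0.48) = -0.02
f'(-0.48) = -0.92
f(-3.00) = 15.00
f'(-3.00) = -11.00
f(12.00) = 300.00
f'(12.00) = 49.00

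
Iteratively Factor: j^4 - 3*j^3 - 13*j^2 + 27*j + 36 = (j - 3)*(j^3 - 13*j - 12) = (j - 4)*(j - 3)*(j^2 + 4*j + 3) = (j - 4)*(j - 3)*(j + 3)*(j + 1)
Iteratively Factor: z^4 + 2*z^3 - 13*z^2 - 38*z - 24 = (z + 1)*(z^3 + z^2 - 14*z - 24) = (z + 1)*(z + 3)*(z^2 - 2*z - 8) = (z + 1)*(z + 2)*(z + 3)*(z - 4)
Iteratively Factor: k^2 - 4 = (k - 2)*(k + 2)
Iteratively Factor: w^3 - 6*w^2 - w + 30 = (w - 5)*(w^2 - w - 6) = (w - 5)*(w - 3)*(w + 2)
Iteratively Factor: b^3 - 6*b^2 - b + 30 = (b + 2)*(b^2 - 8*b + 15) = (b - 5)*(b + 2)*(b - 3)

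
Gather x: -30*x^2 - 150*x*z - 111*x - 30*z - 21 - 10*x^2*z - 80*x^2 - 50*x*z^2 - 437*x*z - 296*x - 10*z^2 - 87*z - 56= x^2*(-10*z - 110) + x*(-50*z^2 - 587*z - 407) - 10*z^2 - 117*z - 77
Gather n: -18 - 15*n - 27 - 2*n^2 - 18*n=-2*n^2 - 33*n - 45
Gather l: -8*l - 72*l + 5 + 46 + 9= 60 - 80*l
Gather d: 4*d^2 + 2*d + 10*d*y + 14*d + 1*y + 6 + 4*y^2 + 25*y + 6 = 4*d^2 + d*(10*y + 16) + 4*y^2 + 26*y + 12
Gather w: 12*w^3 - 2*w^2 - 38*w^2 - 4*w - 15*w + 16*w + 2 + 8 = 12*w^3 - 40*w^2 - 3*w + 10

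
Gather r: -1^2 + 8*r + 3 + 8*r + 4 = 16*r + 6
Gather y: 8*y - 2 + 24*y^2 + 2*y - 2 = 24*y^2 + 10*y - 4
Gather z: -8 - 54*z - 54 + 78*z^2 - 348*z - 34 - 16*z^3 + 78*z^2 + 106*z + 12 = -16*z^3 + 156*z^2 - 296*z - 84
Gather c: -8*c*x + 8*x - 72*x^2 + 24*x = -8*c*x - 72*x^2 + 32*x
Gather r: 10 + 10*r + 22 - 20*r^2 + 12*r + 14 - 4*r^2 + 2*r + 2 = -24*r^2 + 24*r + 48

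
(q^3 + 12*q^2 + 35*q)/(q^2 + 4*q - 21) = q*(q + 5)/(q - 3)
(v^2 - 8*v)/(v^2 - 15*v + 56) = v/(v - 7)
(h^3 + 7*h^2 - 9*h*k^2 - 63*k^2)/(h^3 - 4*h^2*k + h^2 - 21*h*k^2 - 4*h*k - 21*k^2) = (h^2 - 3*h*k + 7*h - 21*k)/(h^2 - 7*h*k + h - 7*k)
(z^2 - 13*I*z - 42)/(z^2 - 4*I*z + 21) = (z - 6*I)/(z + 3*I)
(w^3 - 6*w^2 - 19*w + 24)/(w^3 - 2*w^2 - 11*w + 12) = (w - 8)/(w - 4)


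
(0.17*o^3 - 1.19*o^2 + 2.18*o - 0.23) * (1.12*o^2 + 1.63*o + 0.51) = 0.1904*o^5 - 1.0557*o^4 + 0.5886*o^3 + 2.6889*o^2 + 0.7369*o - 0.1173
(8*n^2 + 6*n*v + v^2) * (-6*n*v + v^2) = -48*n^3*v - 28*n^2*v^2 + v^4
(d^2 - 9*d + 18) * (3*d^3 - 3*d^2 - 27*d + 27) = 3*d^5 - 30*d^4 + 54*d^3 + 216*d^2 - 729*d + 486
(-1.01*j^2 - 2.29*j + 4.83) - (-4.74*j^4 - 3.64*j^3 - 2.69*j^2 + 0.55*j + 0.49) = 4.74*j^4 + 3.64*j^3 + 1.68*j^2 - 2.84*j + 4.34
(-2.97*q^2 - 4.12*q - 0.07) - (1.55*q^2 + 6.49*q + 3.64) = -4.52*q^2 - 10.61*q - 3.71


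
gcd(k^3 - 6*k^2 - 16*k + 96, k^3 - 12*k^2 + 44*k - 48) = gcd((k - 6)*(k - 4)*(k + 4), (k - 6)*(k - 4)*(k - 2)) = k^2 - 10*k + 24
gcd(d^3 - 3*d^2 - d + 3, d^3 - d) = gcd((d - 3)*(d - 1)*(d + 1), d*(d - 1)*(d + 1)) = d^2 - 1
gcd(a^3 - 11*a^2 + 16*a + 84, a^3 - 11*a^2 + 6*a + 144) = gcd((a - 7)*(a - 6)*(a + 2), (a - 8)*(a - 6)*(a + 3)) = a - 6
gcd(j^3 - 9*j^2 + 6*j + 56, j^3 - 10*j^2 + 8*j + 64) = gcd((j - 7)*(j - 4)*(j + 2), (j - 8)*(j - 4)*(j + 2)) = j^2 - 2*j - 8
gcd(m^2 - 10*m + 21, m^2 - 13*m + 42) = m - 7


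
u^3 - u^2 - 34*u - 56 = (u - 7)*(u + 2)*(u + 4)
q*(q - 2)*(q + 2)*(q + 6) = q^4 + 6*q^3 - 4*q^2 - 24*q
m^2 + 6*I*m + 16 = (m - 2*I)*(m + 8*I)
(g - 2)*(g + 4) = g^2 + 2*g - 8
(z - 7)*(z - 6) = z^2 - 13*z + 42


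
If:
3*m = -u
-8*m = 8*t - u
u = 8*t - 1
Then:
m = -1/8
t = 11/64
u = 3/8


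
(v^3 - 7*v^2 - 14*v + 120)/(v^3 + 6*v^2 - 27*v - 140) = (v - 6)/(v + 7)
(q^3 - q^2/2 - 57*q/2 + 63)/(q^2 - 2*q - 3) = (q^2 + 5*q/2 - 21)/(q + 1)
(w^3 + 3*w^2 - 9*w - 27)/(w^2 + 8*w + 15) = (w^2 - 9)/(w + 5)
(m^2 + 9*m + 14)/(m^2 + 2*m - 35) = (m + 2)/(m - 5)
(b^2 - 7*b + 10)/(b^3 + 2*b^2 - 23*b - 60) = (b - 2)/(b^2 + 7*b + 12)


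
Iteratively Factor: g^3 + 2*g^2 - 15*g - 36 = (g + 3)*(g^2 - g - 12) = (g + 3)^2*(g - 4)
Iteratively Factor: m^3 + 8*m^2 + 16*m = (m)*(m^2 + 8*m + 16) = m*(m + 4)*(m + 4)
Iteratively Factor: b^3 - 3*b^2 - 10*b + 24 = (b - 4)*(b^2 + b - 6) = (b - 4)*(b - 2)*(b + 3)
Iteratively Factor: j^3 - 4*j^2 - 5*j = (j - 5)*(j^2 + j) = (j - 5)*(j + 1)*(j)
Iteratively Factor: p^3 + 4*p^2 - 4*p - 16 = (p + 4)*(p^2 - 4) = (p - 2)*(p + 4)*(p + 2)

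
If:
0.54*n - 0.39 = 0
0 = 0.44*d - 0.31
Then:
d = 0.70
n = 0.72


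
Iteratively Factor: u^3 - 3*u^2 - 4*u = (u - 4)*(u^2 + u) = u*(u - 4)*(u + 1)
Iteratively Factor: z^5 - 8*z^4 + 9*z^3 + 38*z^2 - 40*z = (z - 5)*(z^4 - 3*z^3 - 6*z^2 + 8*z) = (z - 5)*(z - 1)*(z^3 - 2*z^2 - 8*z) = z*(z - 5)*(z - 1)*(z^2 - 2*z - 8) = z*(z - 5)*(z - 1)*(z + 2)*(z - 4)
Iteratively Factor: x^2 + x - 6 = (x + 3)*(x - 2)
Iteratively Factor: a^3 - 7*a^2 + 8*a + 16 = (a - 4)*(a^2 - 3*a - 4) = (a - 4)*(a + 1)*(a - 4)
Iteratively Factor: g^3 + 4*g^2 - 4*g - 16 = (g - 2)*(g^2 + 6*g + 8) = (g - 2)*(g + 4)*(g + 2)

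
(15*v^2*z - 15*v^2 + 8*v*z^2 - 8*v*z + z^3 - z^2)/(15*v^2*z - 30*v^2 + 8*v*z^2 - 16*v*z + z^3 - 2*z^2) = (z - 1)/(z - 2)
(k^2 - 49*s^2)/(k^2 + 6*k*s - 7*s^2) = (-k + 7*s)/(-k + s)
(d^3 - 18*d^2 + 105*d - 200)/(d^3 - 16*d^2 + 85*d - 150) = (d - 8)/(d - 6)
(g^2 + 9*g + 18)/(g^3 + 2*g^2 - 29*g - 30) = (g + 3)/(g^2 - 4*g - 5)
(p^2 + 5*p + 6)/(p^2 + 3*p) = (p + 2)/p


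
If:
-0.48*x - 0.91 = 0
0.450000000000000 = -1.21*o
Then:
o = -0.37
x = -1.90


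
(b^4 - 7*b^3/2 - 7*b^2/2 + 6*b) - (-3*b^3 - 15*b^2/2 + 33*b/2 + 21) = b^4 - b^3/2 + 4*b^2 - 21*b/2 - 21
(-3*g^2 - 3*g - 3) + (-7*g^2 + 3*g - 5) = -10*g^2 - 8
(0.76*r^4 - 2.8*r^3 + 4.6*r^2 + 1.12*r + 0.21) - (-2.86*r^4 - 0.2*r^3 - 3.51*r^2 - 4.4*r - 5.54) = 3.62*r^4 - 2.6*r^3 + 8.11*r^2 + 5.52*r + 5.75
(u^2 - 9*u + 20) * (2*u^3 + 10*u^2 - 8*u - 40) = 2*u^5 - 8*u^4 - 58*u^3 + 232*u^2 + 200*u - 800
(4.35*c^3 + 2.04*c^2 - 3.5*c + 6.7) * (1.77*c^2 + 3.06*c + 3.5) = 7.6995*c^5 + 16.9218*c^4 + 15.2724*c^3 + 8.289*c^2 + 8.252*c + 23.45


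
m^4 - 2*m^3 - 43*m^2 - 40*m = m*(m - 8)*(m + 1)*(m + 5)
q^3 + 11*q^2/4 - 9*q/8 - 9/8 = (q - 3/4)*(q + 1/2)*(q + 3)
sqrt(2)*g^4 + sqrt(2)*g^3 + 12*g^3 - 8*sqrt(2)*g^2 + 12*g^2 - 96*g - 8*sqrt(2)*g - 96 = (g - 2*sqrt(2))*(g + 2*sqrt(2))*(g + 6*sqrt(2))*(sqrt(2)*g + sqrt(2))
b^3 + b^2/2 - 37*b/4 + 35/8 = (b - 5/2)*(b - 1/2)*(b + 7/2)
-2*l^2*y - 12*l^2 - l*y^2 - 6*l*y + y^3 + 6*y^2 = (-2*l + y)*(l + y)*(y + 6)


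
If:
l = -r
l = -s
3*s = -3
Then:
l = 1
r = -1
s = -1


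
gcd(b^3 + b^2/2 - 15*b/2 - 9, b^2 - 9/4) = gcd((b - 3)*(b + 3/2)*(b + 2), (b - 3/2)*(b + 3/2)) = b + 3/2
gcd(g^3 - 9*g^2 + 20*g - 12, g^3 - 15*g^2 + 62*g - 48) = g^2 - 7*g + 6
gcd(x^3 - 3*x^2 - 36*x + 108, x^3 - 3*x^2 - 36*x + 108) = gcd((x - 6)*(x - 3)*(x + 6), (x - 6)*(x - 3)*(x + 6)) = x^3 - 3*x^2 - 36*x + 108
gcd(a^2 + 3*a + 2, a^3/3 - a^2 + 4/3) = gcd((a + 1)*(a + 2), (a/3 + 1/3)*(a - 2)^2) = a + 1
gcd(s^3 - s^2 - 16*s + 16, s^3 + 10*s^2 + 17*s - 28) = s^2 + 3*s - 4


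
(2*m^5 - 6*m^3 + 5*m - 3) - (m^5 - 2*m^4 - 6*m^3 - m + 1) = m^5 + 2*m^4 + 6*m - 4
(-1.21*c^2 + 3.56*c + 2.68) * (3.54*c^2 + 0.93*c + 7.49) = -4.2834*c^4 + 11.4771*c^3 + 3.7351*c^2 + 29.1568*c + 20.0732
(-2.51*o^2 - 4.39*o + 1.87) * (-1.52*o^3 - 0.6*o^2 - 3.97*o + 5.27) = 3.8152*o^5 + 8.1788*o^4 + 9.7563*o^3 + 3.0786*o^2 - 30.5592*o + 9.8549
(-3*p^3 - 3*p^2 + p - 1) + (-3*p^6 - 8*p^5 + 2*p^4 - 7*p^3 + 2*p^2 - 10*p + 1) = -3*p^6 - 8*p^5 + 2*p^4 - 10*p^3 - p^2 - 9*p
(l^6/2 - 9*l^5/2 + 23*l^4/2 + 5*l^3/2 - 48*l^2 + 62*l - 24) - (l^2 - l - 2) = l^6/2 - 9*l^5/2 + 23*l^4/2 + 5*l^3/2 - 49*l^2 + 63*l - 22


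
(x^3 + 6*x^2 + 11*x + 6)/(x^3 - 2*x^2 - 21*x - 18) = (x + 2)/(x - 6)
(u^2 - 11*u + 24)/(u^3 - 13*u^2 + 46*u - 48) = 1/(u - 2)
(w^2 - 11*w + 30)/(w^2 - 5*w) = (w - 6)/w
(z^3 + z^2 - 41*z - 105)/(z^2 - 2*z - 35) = z + 3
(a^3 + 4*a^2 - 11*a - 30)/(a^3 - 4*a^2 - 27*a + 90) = (a + 2)/(a - 6)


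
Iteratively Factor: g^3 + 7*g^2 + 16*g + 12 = (g + 2)*(g^2 + 5*g + 6) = (g + 2)*(g + 3)*(g + 2)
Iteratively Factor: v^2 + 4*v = (v + 4)*(v)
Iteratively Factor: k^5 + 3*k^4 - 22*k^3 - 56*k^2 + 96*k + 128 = (k + 1)*(k^4 + 2*k^3 - 24*k^2 - 32*k + 128) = (k + 1)*(k + 4)*(k^3 - 2*k^2 - 16*k + 32) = (k - 2)*(k + 1)*(k + 4)*(k^2 - 16) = (k - 2)*(k + 1)*(k + 4)^2*(k - 4)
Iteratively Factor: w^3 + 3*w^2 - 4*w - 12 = (w - 2)*(w^2 + 5*w + 6) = (w - 2)*(w + 2)*(w + 3)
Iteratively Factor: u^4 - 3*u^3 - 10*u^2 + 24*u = (u)*(u^3 - 3*u^2 - 10*u + 24) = u*(u - 2)*(u^2 - u - 12) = u*(u - 2)*(u + 3)*(u - 4)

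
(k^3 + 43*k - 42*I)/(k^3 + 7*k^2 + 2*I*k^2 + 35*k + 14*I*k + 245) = (k^2 - 7*I*k - 6)/(k^2 + k*(7 - 5*I) - 35*I)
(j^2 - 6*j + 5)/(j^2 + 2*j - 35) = (j - 1)/(j + 7)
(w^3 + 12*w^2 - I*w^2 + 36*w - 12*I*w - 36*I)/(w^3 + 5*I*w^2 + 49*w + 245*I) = (w^3 + w^2*(12 - I) + 12*w*(3 - I) - 36*I)/(w^3 + 5*I*w^2 + 49*w + 245*I)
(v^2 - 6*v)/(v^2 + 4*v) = (v - 6)/(v + 4)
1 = 1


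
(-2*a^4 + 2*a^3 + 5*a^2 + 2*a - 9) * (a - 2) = -2*a^5 + 6*a^4 + a^3 - 8*a^2 - 13*a + 18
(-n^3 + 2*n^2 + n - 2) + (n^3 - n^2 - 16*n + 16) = n^2 - 15*n + 14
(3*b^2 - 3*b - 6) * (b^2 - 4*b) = 3*b^4 - 15*b^3 + 6*b^2 + 24*b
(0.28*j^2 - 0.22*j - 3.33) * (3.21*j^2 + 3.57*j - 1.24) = 0.8988*j^4 + 0.2934*j^3 - 11.8219*j^2 - 11.6153*j + 4.1292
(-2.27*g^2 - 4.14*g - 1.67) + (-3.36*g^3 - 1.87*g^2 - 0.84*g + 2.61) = -3.36*g^3 - 4.14*g^2 - 4.98*g + 0.94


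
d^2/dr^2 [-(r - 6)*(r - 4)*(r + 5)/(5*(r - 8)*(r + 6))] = 16*(-2*r^3 + 9*r^2 - 306*r + 348)/(5*(r^6 - 6*r^5 - 132*r^4 + 568*r^3 + 6336*r^2 - 13824*r - 110592))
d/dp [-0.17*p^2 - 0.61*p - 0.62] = -0.34*p - 0.61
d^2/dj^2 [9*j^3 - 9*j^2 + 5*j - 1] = 54*j - 18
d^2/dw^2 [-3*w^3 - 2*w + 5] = -18*w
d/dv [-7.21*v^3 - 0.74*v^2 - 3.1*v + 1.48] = -21.63*v^2 - 1.48*v - 3.1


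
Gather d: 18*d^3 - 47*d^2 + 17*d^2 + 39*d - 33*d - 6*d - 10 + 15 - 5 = 18*d^3 - 30*d^2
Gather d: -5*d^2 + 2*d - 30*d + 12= -5*d^2 - 28*d + 12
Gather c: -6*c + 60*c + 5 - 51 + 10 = 54*c - 36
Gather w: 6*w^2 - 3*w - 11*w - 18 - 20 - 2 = 6*w^2 - 14*w - 40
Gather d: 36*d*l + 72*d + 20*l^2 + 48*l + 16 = d*(36*l + 72) + 20*l^2 + 48*l + 16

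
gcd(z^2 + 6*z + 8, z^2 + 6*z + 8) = z^2 + 6*z + 8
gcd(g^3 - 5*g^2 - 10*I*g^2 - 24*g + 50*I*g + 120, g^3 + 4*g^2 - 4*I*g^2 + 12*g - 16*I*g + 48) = g - 6*I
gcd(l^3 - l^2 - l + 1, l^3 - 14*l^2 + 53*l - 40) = l - 1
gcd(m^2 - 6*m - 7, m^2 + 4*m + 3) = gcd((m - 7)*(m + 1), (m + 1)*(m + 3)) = m + 1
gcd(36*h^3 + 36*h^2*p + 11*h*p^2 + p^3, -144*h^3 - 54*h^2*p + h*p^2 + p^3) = 18*h^2 + 9*h*p + p^2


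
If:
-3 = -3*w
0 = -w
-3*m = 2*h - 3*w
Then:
No Solution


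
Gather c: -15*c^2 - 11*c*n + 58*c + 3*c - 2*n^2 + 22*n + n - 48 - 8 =-15*c^2 + c*(61 - 11*n) - 2*n^2 + 23*n - 56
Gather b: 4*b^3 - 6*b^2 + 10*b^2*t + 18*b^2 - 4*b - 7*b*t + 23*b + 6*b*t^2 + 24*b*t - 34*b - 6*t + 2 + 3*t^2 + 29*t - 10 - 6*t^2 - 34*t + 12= 4*b^3 + b^2*(10*t + 12) + b*(6*t^2 + 17*t - 15) - 3*t^2 - 11*t + 4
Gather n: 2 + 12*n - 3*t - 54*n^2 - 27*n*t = -54*n^2 + n*(12 - 27*t) - 3*t + 2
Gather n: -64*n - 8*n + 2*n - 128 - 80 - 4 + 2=-70*n - 210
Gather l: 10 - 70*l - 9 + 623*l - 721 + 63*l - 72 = 616*l - 792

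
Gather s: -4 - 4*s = -4*s - 4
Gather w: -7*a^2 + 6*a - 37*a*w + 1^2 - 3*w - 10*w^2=-7*a^2 + 6*a - 10*w^2 + w*(-37*a - 3) + 1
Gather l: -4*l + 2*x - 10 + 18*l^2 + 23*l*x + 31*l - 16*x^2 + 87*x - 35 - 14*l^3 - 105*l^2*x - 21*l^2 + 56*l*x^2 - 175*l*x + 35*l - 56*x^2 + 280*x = -14*l^3 + l^2*(-105*x - 3) + l*(56*x^2 - 152*x + 62) - 72*x^2 + 369*x - 45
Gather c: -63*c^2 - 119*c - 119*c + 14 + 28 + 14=-63*c^2 - 238*c + 56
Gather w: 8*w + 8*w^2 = 8*w^2 + 8*w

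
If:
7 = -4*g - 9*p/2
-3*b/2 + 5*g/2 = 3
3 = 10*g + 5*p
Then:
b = 37/30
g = 97/50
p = -82/25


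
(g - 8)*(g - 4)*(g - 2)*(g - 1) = g^4 - 15*g^3 + 70*g^2 - 120*g + 64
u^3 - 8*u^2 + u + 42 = (u - 7)*(u - 3)*(u + 2)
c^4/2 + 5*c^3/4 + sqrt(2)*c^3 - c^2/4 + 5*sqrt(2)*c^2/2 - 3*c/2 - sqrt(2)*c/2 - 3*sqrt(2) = (c/2 + 1)*(c - 1)*(c + 3/2)*(c + 2*sqrt(2))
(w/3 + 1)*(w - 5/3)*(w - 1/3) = w^3/3 + w^2/3 - 49*w/27 + 5/9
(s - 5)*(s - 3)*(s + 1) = s^3 - 7*s^2 + 7*s + 15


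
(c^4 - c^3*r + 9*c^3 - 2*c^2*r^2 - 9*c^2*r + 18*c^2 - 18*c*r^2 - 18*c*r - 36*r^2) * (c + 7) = c^5 - c^4*r + 16*c^4 - 2*c^3*r^2 - 16*c^3*r + 81*c^3 - 32*c^2*r^2 - 81*c^2*r + 126*c^2 - 162*c*r^2 - 126*c*r - 252*r^2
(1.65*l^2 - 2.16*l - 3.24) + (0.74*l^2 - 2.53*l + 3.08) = 2.39*l^2 - 4.69*l - 0.16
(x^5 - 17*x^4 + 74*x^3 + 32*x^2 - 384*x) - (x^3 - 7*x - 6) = x^5 - 17*x^4 + 73*x^3 + 32*x^2 - 377*x + 6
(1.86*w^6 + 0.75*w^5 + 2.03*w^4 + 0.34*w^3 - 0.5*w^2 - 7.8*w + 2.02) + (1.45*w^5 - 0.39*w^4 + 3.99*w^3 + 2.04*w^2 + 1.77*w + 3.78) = 1.86*w^6 + 2.2*w^5 + 1.64*w^4 + 4.33*w^3 + 1.54*w^2 - 6.03*w + 5.8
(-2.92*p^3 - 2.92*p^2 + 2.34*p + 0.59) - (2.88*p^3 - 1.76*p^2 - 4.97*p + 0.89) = -5.8*p^3 - 1.16*p^2 + 7.31*p - 0.3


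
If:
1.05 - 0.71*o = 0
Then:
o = 1.48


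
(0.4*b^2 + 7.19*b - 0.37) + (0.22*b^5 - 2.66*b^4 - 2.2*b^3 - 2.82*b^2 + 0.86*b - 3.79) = 0.22*b^5 - 2.66*b^4 - 2.2*b^3 - 2.42*b^2 + 8.05*b - 4.16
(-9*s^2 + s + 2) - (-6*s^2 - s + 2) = -3*s^2 + 2*s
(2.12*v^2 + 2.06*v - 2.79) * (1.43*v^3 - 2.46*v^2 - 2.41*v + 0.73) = 3.0316*v^5 - 2.2694*v^4 - 14.1665*v^3 + 3.4464*v^2 + 8.2277*v - 2.0367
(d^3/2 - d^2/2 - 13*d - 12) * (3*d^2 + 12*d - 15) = 3*d^5/2 + 9*d^4/2 - 105*d^3/2 - 369*d^2/2 + 51*d + 180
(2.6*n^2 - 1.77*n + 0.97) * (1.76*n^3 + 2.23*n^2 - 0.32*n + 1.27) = 4.576*n^5 + 2.6828*n^4 - 3.0719*n^3 + 6.0315*n^2 - 2.5583*n + 1.2319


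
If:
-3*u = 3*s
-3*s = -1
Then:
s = 1/3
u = -1/3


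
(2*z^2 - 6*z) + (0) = 2*z^2 - 6*z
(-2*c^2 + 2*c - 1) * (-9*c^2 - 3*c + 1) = 18*c^4 - 12*c^3 + c^2 + 5*c - 1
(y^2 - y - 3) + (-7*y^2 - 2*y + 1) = -6*y^2 - 3*y - 2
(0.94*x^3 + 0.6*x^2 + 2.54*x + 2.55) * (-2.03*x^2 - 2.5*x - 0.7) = -1.9082*x^5 - 3.568*x^4 - 7.3142*x^3 - 11.9465*x^2 - 8.153*x - 1.785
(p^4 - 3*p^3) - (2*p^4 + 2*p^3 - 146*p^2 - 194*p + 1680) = -p^4 - 5*p^3 + 146*p^2 + 194*p - 1680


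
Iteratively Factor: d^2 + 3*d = (d + 3)*(d)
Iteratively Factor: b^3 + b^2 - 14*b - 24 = (b + 2)*(b^2 - b - 12) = (b + 2)*(b + 3)*(b - 4)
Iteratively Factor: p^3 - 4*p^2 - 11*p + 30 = (p + 3)*(p^2 - 7*p + 10) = (p - 5)*(p + 3)*(p - 2)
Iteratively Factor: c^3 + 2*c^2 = (c + 2)*(c^2) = c*(c + 2)*(c)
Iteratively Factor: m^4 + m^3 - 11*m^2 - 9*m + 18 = (m - 1)*(m^3 + 2*m^2 - 9*m - 18) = (m - 1)*(m + 2)*(m^2 - 9) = (m - 1)*(m + 2)*(m + 3)*(m - 3)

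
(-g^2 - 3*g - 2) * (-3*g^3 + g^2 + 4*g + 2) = 3*g^5 + 8*g^4 - g^3 - 16*g^2 - 14*g - 4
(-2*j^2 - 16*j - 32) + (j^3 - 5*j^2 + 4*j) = j^3 - 7*j^2 - 12*j - 32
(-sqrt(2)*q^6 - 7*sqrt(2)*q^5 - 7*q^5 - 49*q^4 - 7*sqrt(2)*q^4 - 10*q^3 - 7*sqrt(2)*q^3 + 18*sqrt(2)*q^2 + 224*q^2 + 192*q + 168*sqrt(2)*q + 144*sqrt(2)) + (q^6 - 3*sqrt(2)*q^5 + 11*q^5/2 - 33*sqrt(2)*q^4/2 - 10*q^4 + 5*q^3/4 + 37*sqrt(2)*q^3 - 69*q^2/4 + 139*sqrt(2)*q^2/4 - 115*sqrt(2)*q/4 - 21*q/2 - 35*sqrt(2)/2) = -sqrt(2)*q^6 + q^6 - 10*sqrt(2)*q^5 - 3*q^5/2 - 59*q^4 - 47*sqrt(2)*q^4/2 - 35*q^3/4 + 30*sqrt(2)*q^3 + 211*sqrt(2)*q^2/4 + 827*q^2/4 + 363*q/2 + 557*sqrt(2)*q/4 + 253*sqrt(2)/2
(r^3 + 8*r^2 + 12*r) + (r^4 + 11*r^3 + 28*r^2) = r^4 + 12*r^3 + 36*r^2 + 12*r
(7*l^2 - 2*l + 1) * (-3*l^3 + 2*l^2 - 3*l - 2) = -21*l^5 + 20*l^4 - 28*l^3 - 6*l^2 + l - 2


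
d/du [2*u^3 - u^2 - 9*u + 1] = 6*u^2 - 2*u - 9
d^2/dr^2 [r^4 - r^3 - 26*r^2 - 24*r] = 12*r^2 - 6*r - 52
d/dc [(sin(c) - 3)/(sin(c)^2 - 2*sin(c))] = (-cos(c) + 6/tan(c) - 6*cos(c)/sin(c)^2)/(sin(c) - 2)^2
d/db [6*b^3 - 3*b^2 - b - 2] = 18*b^2 - 6*b - 1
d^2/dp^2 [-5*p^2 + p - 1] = -10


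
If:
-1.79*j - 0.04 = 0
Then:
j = -0.02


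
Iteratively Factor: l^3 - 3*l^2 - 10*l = (l - 5)*(l^2 + 2*l) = l*(l - 5)*(l + 2)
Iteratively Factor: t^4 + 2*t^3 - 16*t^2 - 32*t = (t + 4)*(t^3 - 2*t^2 - 8*t) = (t - 4)*(t + 4)*(t^2 + 2*t) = t*(t - 4)*(t + 4)*(t + 2)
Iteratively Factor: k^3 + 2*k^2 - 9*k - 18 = (k + 2)*(k^2 - 9) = (k - 3)*(k + 2)*(k + 3)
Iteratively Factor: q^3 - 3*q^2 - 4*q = (q - 4)*(q^2 + q) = (q - 4)*(q + 1)*(q)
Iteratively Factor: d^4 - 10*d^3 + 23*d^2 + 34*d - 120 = (d - 3)*(d^3 - 7*d^2 + 2*d + 40) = (d - 5)*(d - 3)*(d^2 - 2*d - 8) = (d - 5)*(d - 3)*(d + 2)*(d - 4)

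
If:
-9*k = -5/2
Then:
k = 5/18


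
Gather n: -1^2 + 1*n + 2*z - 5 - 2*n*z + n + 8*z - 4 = n*(2 - 2*z) + 10*z - 10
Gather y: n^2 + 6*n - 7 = n^2 + 6*n - 7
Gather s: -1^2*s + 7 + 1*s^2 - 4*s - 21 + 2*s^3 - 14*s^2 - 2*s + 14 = 2*s^3 - 13*s^2 - 7*s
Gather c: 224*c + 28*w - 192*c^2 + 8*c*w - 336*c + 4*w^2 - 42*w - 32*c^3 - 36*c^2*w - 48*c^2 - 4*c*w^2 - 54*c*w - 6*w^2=-32*c^3 + c^2*(-36*w - 240) + c*(-4*w^2 - 46*w - 112) - 2*w^2 - 14*w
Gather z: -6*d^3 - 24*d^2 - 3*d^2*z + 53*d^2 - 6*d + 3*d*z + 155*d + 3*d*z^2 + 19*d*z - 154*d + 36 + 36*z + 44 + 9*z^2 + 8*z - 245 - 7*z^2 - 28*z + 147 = -6*d^3 + 29*d^2 - 5*d + z^2*(3*d + 2) + z*(-3*d^2 + 22*d + 16) - 18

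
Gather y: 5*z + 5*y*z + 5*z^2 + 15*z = 5*y*z + 5*z^2 + 20*z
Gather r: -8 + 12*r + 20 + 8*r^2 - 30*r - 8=8*r^2 - 18*r + 4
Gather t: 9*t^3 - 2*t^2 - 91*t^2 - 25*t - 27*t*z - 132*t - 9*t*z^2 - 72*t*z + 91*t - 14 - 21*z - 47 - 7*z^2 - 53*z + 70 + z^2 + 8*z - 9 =9*t^3 - 93*t^2 + t*(-9*z^2 - 99*z - 66) - 6*z^2 - 66*z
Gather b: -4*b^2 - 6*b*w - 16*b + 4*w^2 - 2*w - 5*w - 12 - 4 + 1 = -4*b^2 + b*(-6*w - 16) + 4*w^2 - 7*w - 15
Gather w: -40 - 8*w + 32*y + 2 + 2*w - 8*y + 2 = -6*w + 24*y - 36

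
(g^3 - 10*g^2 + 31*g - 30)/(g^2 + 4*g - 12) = (g^2 - 8*g + 15)/(g + 6)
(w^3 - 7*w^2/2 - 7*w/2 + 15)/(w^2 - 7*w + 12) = (w^2 - w/2 - 5)/(w - 4)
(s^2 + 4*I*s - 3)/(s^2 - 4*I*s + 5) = (s + 3*I)/(s - 5*I)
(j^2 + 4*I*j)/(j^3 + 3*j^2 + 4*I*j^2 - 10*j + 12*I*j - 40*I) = j/(j^2 + 3*j - 10)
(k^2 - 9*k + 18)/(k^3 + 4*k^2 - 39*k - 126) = (k - 3)/(k^2 + 10*k + 21)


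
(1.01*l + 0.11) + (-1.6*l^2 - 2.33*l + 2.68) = -1.6*l^2 - 1.32*l + 2.79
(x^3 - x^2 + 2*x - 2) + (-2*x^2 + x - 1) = x^3 - 3*x^2 + 3*x - 3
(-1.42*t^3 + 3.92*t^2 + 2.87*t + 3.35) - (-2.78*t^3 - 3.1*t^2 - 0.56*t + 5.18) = 1.36*t^3 + 7.02*t^2 + 3.43*t - 1.83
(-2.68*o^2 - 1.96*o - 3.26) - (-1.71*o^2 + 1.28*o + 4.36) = -0.97*o^2 - 3.24*o - 7.62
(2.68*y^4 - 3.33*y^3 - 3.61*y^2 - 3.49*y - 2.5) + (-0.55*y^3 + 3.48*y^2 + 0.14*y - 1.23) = 2.68*y^4 - 3.88*y^3 - 0.13*y^2 - 3.35*y - 3.73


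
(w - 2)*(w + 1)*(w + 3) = w^3 + 2*w^2 - 5*w - 6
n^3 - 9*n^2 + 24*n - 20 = (n - 5)*(n - 2)^2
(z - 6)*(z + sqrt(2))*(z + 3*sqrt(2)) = z^3 - 6*z^2 + 4*sqrt(2)*z^2 - 24*sqrt(2)*z + 6*z - 36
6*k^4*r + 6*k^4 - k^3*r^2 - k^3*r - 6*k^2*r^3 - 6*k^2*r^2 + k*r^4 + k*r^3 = (-6*k + r)*(-k + r)*(k + r)*(k*r + k)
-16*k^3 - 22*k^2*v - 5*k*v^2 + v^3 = (-8*k + v)*(k + v)*(2*k + v)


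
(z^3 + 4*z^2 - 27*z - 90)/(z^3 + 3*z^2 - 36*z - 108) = (z - 5)/(z - 6)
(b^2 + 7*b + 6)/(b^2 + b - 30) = (b + 1)/(b - 5)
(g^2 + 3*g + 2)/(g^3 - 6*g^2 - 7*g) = (g + 2)/(g*(g - 7))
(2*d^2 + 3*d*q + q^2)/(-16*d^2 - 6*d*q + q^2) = (d + q)/(-8*d + q)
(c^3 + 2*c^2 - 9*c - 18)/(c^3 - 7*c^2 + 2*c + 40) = (c^2 - 9)/(c^2 - 9*c + 20)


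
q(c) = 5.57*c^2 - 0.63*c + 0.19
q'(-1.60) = -18.45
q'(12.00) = 133.05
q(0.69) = 2.41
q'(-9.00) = -100.89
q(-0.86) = 4.85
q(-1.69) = 17.16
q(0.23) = 0.34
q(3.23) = 56.27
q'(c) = 11.14*c - 0.63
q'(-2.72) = -30.93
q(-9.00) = 457.03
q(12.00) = 794.71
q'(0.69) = 7.06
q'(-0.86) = -10.21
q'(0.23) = 1.93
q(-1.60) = 15.46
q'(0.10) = 0.48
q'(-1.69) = -19.46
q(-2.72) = 43.11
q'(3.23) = 35.35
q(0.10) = 0.18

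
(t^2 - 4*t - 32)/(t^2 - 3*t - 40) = (t + 4)/(t + 5)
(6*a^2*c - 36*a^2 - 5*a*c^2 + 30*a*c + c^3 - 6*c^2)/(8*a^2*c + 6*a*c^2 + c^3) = (6*a^2*c - 36*a^2 - 5*a*c^2 + 30*a*c + c^3 - 6*c^2)/(c*(8*a^2 + 6*a*c + c^2))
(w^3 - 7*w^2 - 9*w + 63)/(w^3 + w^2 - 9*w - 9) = (w - 7)/(w + 1)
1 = 1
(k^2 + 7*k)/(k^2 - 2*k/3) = 3*(k + 7)/(3*k - 2)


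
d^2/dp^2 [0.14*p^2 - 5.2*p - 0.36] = 0.280000000000000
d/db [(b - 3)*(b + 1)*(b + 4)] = 3*b^2 + 4*b - 11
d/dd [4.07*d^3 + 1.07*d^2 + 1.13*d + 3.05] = 12.21*d^2 + 2.14*d + 1.13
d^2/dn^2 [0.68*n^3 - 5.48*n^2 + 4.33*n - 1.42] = 4.08*n - 10.96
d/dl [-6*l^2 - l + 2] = -12*l - 1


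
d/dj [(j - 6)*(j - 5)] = 2*j - 11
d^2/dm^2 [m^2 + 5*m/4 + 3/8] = 2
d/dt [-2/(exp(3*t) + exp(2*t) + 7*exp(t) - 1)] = (6*exp(2*t) + 4*exp(t) + 14)*exp(t)/(exp(3*t) + exp(2*t) + 7*exp(t) - 1)^2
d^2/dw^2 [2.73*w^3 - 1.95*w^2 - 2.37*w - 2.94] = 16.38*w - 3.9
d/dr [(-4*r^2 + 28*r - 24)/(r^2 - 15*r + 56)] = 8*(4*r^2 - 50*r + 151)/(r^4 - 30*r^3 + 337*r^2 - 1680*r + 3136)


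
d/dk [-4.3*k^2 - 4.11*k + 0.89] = -8.6*k - 4.11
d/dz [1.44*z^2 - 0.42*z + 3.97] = 2.88*z - 0.42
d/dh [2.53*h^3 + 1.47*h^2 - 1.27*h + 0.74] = 7.59*h^2 + 2.94*h - 1.27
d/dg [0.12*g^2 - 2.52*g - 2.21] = 0.24*g - 2.52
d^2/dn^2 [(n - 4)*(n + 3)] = 2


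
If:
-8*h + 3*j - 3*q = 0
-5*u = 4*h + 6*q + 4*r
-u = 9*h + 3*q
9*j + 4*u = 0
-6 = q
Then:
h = 3/2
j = -2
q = -6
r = 15/8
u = 9/2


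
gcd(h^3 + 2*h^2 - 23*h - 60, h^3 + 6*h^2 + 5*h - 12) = h^2 + 7*h + 12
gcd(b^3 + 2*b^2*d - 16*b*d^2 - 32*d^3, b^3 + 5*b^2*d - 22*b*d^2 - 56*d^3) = b^2 - 2*b*d - 8*d^2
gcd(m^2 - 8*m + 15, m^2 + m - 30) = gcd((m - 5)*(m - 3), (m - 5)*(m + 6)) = m - 5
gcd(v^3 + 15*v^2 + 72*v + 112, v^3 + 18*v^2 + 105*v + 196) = v^2 + 11*v + 28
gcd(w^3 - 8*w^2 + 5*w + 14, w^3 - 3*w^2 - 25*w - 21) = w^2 - 6*w - 7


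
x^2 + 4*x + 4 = (x + 2)^2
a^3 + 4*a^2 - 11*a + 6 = (a - 1)^2*(a + 6)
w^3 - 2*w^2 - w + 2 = (w - 2)*(w - 1)*(w + 1)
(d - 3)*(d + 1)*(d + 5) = d^3 + 3*d^2 - 13*d - 15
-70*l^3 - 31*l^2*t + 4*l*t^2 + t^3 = (-5*l + t)*(2*l + t)*(7*l + t)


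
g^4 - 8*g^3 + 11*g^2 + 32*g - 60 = (g - 5)*(g - 3)*(g - 2)*(g + 2)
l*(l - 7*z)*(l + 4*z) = l^3 - 3*l^2*z - 28*l*z^2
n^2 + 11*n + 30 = (n + 5)*(n + 6)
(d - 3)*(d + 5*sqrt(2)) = d^2 - 3*d + 5*sqrt(2)*d - 15*sqrt(2)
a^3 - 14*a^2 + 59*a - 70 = (a - 7)*(a - 5)*(a - 2)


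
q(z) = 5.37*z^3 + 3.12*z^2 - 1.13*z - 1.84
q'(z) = 16.11*z^2 + 6.24*z - 1.13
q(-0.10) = -1.70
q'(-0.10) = -1.59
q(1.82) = 38.81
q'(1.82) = 63.59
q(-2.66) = -77.83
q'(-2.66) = 96.26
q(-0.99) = -2.87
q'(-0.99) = 8.48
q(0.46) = -1.18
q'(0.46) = 5.15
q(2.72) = 126.23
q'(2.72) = 135.03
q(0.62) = -0.06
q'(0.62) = 8.93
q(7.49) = 2421.15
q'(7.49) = 949.38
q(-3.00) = -115.36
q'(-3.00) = 125.14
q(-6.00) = -1042.66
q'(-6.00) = 541.39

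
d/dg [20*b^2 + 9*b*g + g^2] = 9*b + 2*g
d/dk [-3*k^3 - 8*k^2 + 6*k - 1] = -9*k^2 - 16*k + 6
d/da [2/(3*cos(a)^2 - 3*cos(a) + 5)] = 6*(2*cos(a) - 1)*sin(a)/(3*cos(a)^2 - 3*cos(a) + 5)^2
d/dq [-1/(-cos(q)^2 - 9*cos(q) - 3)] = (2*cos(q) + 9)*sin(q)/(cos(q)^2 + 9*cos(q) + 3)^2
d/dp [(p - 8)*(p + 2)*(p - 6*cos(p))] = (p - 8)*(p + 2)*(6*sin(p) + 1) + (p - 8)*(p - 6*cos(p)) + (p + 2)*(p - 6*cos(p))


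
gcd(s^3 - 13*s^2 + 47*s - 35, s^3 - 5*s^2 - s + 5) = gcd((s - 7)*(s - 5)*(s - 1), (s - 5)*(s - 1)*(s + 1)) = s^2 - 6*s + 5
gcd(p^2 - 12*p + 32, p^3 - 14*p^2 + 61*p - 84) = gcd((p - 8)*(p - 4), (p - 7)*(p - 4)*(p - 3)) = p - 4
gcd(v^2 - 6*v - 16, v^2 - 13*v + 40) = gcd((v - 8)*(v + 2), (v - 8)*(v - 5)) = v - 8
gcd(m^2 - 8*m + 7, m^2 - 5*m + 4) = m - 1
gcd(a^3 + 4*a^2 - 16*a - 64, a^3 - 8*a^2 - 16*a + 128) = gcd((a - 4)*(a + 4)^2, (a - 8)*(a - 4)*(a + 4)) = a^2 - 16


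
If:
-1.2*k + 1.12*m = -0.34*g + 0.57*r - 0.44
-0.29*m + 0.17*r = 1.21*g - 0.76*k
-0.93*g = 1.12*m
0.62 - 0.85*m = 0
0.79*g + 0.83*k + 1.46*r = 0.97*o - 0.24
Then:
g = -0.88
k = -2.83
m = 0.73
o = 8.60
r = 7.63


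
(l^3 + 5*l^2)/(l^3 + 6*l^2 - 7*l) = l*(l + 5)/(l^2 + 6*l - 7)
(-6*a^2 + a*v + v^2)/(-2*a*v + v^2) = (3*a + v)/v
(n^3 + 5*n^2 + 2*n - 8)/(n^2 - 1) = (n^2 + 6*n + 8)/(n + 1)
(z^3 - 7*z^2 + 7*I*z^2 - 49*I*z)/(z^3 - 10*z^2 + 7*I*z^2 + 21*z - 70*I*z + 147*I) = z/(z - 3)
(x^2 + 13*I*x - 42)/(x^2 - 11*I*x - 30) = (-x^2 - 13*I*x + 42)/(-x^2 + 11*I*x + 30)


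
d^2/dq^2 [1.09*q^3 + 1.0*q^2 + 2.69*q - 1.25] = 6.54*q + 2.0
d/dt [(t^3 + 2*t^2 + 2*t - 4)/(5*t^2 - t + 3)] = (5*t^4 - 2*t^3 - 3*t^2 + 52*t + 2)/(25*t^4 - 10*t^3 + 31*t^2 - 6*t + 9)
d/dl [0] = 0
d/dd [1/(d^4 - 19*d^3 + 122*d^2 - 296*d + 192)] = (-4*d^3 + 57*d^2 - 244*d + 296)/(d^4 - 19*d^3 + 122*d^2 - 296*d + 192)^2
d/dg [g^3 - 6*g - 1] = 3*g^2 - 6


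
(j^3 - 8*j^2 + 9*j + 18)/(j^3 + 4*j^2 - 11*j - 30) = (j^2 - 5*j - 6)/(j^2 + 7*j + 10)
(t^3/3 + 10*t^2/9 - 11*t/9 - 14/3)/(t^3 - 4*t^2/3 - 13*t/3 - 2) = (-3*t^3 - 10*t^2 + 11*t + 42)/(3*(-3*t^3 + 4*t^2 + 13*t + 6))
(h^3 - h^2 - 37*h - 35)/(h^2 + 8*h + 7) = (h^2 - 2*h - 35)/(h + 7)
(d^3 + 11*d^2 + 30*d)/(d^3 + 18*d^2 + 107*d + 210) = d/(d + 7)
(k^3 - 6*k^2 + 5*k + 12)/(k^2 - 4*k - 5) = (k^2 - 7*k + 12)/(k - 5)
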